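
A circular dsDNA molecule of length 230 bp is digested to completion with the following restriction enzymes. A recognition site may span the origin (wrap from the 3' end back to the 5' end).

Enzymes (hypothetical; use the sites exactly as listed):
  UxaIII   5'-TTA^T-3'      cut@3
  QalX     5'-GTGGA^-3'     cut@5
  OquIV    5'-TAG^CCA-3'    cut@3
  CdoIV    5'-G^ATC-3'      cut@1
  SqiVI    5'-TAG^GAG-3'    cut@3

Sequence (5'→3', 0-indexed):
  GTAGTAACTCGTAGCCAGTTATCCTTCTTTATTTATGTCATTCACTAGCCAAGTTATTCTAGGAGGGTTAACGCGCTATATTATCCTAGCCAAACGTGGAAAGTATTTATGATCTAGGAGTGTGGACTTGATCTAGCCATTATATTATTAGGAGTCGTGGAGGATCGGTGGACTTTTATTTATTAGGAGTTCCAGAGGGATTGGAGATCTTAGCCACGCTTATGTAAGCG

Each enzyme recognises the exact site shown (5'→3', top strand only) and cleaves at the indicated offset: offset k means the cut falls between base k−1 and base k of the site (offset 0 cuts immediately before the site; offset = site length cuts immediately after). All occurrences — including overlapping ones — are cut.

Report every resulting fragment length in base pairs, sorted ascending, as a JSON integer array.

Site scan:
  UxaIII (TTAT, off=3): starts [18, 28, 32, 53, 80, 106, 139, 144, 175, 179, 219] → cuts [21, 31, 35, 56, 83, 109, 142, 147, 178, 182, 222]
  QalX (GTGGA, off=5): starts [95, 121, 156, 167] → cuts [100, 126, 161, 172]
  OquIV (TAGCCA, off=3): starts [11, 45, 86, 133, 210] → cuts [14, 48, 89, 136, 213]
  CdoIV (GATC, off=1): starts [110, 129, 162, 205] → cuts [111, 130, 163, 206]
  SqiVI (TAGGAG, off=3): starts [59, 114, 148, 183] → cuts [62, 117, 151, 186]

All cut coordinates (distinct, sorted): [14, 21, 31, 35, 48, 56, 62, 83, 89, 100, 109, 111, 117, 126, 130, 136, 142, 147, 151, 161, 163, 172, 178, 182, 186, 206, 213, 222]

Fragments:
  14→21: 7 bp
  21→31: 10 bp
  31→35: 4 bp
  35→48: 13 bp
  48→56: 8 bp
  56→62: 6 bp
  62→83: 21 bp
  83→89: 6 bp
  89→100: 11 bp
  100→109: 9 bp
  109→111: 2 bp
  111→117: 6 bp
  117→126: 9 bp
  126→130: 4 bp
  130→136: 6 bp
  136→142: 6 bp
  142→147: 5 bp
  147→151: 4 bp
  151→161: 10 bp
  161→163: 2 bp
  163→172: 9 bp
  172→178: 6 bp
  178→182: 4 bp
  182→186: 4 bp
  186→206: 20 bp
  206→213: 7 bp
  213→222: 9 bp
  222→14 (wrap): 230-222+14 = 22 bp

[2,2,4,4,4,4,4,5,6,6,6,6,6,6,7,7,8,9,9,9,9,10,10,11,13,20,21,22]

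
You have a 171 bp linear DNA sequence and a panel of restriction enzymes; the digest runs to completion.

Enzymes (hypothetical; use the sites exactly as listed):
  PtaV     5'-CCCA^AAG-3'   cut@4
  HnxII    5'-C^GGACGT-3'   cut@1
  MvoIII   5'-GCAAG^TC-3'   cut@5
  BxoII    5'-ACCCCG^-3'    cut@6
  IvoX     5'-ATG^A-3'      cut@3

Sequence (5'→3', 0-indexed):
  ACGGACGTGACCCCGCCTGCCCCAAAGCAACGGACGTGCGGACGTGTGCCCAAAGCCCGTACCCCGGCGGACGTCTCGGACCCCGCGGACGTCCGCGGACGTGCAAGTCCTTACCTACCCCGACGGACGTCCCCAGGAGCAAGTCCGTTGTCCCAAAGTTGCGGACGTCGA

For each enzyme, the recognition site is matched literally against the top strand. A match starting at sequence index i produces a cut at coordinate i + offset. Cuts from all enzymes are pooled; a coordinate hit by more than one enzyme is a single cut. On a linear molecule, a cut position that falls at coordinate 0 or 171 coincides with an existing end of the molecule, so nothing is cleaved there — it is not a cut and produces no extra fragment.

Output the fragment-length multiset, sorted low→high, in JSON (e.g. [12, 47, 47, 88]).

Per-enzyme occurrences:
  PtaV (CCCAAAG, off=4): starts [20, 48, 151] → cuts [24, 52, 155]
  HnxII (CGGACGT, off=1): starts [1, 30, 38, 67, 85, 95, 123, 161] → cuts [2, 31, 39, 68, 86, 96, 124, 162]
  MvoIII (GCAAGTC, off=5): starts [102, 138] → cuts [107, 143]
  BxoII (ACCCCG, off=6): starts [9, 60, 79, 116] → cuts [15, 66, 85, 122]
  IvoX (ATGA, off=3): no sites

Pooled cuts: [2, 15, 24, 31, 39, 52, 66, 68, 85, 86, 96, 107, 122, 124, 143, 155, 162]

Fragments:
  [0,2): 2 bp
  [2,15): 13 bp
  [15,24): 9 bp
  [24,31): 7 bp
  [31,39): 8 bp
  [39,52): 13 bp
  [52,66): 14 bp
  [66,68): 2 bp
  [68,85): 17 bp
  [85,86): 1 bp
  [86,96): 10 bp
  [96,107): 11 bp
  [107,122): 15 bp
  [122,124): 2 bp
  [124,143): 19 bp
  [143,155): 12 bp
  [155,162): 7 bp
  [162,171): 9 bp

[1,2,2,2,7,7,8,9,9,10,11,12,13,13,14,15,17,19]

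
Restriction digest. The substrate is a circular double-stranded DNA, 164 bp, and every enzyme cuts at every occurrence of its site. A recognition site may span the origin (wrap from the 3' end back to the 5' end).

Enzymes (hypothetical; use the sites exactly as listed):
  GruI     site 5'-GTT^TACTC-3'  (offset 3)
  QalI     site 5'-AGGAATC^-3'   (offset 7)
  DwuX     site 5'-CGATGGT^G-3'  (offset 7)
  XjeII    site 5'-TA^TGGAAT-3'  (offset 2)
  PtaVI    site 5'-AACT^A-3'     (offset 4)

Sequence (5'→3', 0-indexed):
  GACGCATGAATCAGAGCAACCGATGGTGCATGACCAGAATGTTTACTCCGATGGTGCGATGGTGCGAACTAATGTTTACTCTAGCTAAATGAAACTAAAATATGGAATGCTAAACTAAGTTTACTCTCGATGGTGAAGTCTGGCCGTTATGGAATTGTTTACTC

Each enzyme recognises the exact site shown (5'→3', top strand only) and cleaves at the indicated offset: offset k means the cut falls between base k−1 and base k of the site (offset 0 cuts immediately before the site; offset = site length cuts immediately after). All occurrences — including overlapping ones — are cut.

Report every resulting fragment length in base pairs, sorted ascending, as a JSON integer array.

Site scan:
  GruI GTTTACTC/3: at [40, 73, 118, 156] ⇒ [43, 76, 121, 159]
  QalI (AGGAATC, off=7): no sites
  DwuX CGATGGTG/7: at [20, 48, 56, 127] ⇒ [27, 55, 63, 134]
  XjeII TATGGAAT/2: at [100, 147] ⇒ [102, 149]
  PtaVI AACTA/4: at [66, 92, 112] ⇒ [70, 96, 116]

Pooled cuts: [27, 43, 55, 63, 70, 76, 96, 102, 116, 121, 134, 149, 159]

Fragment lengths:
  27→43: 16 bp
  43→55: 12 bp
  55→63: 8 bp
  63→70: 7 bp
  70→76: 6 bp
  76→96: 20 bp
  96→102: 6 bp
  102→116: 14 bp
  116→121: 5 bp
  121→134: 13 bp
  134→149: 15 bp
  149→159: 10 bp
  159→27 (wrap): 164-159+27 = 32 bp

[5,6,6,7,8,10,12,13,14,15,16,20,32]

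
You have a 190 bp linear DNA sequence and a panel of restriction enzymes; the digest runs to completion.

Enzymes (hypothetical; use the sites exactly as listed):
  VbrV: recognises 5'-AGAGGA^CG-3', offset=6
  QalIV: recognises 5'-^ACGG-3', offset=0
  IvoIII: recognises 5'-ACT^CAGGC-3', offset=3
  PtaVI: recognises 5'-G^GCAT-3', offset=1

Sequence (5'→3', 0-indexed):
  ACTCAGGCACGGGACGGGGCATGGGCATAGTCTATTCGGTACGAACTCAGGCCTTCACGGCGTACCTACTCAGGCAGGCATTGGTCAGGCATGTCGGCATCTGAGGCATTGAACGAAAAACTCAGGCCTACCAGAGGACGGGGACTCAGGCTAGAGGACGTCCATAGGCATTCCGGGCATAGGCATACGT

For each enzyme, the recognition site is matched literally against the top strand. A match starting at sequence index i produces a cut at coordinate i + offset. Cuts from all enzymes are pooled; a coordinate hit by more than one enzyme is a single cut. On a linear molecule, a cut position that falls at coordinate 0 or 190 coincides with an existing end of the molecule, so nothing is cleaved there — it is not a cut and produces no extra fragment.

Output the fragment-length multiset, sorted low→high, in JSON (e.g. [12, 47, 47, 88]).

Scan for sites:
  VbrV AGAGGACG/6: at [132, 152] ⇒ [138, 158]
  QalIV ACGG/0: at [8, 13, 56, 137] ⇒ [8, 13, 56, 137]
  IvoIII ACTCAGGC/3: at [0, 44, 67, 119, 143] ⇒ [3, 47, 70, 122, 146]
  PtaVI GGCAT/1: at [17, 23, 76, 87, 95, 104, 166, 175, 181] ⇒ [18, 24, 77, 88, 96, 105, 167, 176, 182]

Pooled cuts: [3, 8, 13, 18, 24, 47, 56, 70, 77, 88, 96, 105, 122, 137, 138, 146, 158, 167, 176, 182]

Fragment lengths:
  [0,3): 3 bp
  [3,8): 5 bp
  [8,13): 5 bp
  [13,18): 5 bp
  [18,24): 6 bp
  [24,47): 23 bp
  [47,56): 9 bp
  [56,70): 14 bp
  [70,77): 7 bp
  [77,88): 11 bp
  [88,96): 8 bp
  [96,105): 9 bp
  [105,122): 17 bp
  [122,137): 15 bp
  [137,138): 1 bp
  [138,146): 8 bp
  [146,158): 12 bp
  [158,167): 9 bp
  [167,176): 9 bp
  [176,182): 6 bp
  [182,190): 8 bp

[1,3,5,5,5,6,6,7,8,8,8,9,9,9,9,11,12,14,15,17,23]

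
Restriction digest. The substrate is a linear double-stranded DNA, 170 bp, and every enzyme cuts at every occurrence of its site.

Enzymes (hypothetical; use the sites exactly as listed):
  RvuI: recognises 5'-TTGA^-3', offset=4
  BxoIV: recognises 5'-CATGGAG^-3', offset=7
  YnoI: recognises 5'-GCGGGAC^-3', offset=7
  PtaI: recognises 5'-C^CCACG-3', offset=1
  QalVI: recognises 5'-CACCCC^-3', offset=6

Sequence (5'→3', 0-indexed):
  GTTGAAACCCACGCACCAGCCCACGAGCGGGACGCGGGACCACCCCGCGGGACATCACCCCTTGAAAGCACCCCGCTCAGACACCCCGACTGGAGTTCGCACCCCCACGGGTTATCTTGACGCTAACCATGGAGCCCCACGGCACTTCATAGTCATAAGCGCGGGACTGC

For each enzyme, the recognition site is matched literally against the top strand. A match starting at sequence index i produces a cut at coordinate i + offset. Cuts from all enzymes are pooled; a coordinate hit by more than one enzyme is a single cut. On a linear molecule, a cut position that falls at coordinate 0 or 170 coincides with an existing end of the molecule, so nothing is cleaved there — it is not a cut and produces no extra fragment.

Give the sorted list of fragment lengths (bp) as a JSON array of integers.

[1,2,3,3,4,5,6,7,7,8,9,12,13,13,14,15,17,31]

Per-enzyme occurrences:
  RvuI (TTGA, off=4): starts [1, 61, 116] → cuts [5, 65, 120]
  BxoIV (CATGGAG, off=7): starts [127] → cuts [134]
  YnoI (GCGGGAC, off=7): starts [26, 33, 46, 160] → cuts [33, 40, 53, 167]
  PtaI (CCCACG, off=1): starts [7, 19, 103, 135] → cuts [8, 20, 104, 136]
  QalVI (CACCCC, off=6): starts [40, 55, 68, 81, 99] → cuts [46, 61, 74, 87, 105]

All cut coordinates (distinct, sorted): [5, 8, 20, 33, 40, 46, 53, 61, 65, 74, 87, 104, 105, 120, 134, 136, 167]

Fragment lengths:
  [0,5): 5 bp
  [5,8): 3 bp
  [8,20): 12 bp
  [20,33): 13 bp
  [33,40): 7 bp
  [40,46): 6 bp
  [46,53): 7 bp
  [53,61): 8 bp
  [61,65): 4 bp
  [65,74): 9 bp
  [74,87): 13 bp
  [87,104): 17 bp
  [104,105): 1 bp
  [105,120): 15 bp
  [120,134): 14 bp
  [134,136): 2 bp
  [136,167): 31 bp
  [167,170): 3 bp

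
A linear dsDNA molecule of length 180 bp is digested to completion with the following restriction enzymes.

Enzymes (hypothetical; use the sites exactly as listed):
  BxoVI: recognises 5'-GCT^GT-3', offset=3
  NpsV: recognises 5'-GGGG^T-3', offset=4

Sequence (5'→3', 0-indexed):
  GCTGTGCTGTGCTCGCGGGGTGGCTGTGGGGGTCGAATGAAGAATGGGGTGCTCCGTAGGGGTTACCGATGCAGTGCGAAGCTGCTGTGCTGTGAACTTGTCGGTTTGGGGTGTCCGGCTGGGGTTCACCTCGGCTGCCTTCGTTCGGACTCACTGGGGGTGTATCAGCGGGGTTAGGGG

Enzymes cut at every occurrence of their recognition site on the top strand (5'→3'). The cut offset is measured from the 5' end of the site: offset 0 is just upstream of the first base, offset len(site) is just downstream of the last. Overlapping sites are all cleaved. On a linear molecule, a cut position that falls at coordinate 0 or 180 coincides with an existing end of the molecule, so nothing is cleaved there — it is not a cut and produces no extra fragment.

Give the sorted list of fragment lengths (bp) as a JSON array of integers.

[3,5,5,5,7,7,12,13,13,13,17,20,24,36]

Scan for sites:
  BxoVI (GCTGT, off=3): starts [0, 5, 22, 83, 88] → cuts [3, 8, 25, 86, 91]
  NpsV (GGGGT, off=4): starts [16, 28, 45, 58, 107, 120, 156, 169] → cuts [20, 32, 49, 62, 111, 124, 160, 173]

All cut coordinates (distinct, sorted): [3, 8, 20, 25, 32, 49, 62, 86, 91, 111, 124, 160, 173]

Fragment lengths:
  [0,3): 3 bp
  [3,8): 5 bp
  [8,20): 12 bp
  [20,25): 5 bp
  [25,32): 7 bp
  [32,49): 17 bp
  [49,62): 13 bp
  [62,86): 24 bp
  [86,91): 5 bp
  [91,111): 20 bp
  [111,124): 13 bp
  [124,160): 36 bp
  [160,173): 13 bp
  [173,180): 7 bp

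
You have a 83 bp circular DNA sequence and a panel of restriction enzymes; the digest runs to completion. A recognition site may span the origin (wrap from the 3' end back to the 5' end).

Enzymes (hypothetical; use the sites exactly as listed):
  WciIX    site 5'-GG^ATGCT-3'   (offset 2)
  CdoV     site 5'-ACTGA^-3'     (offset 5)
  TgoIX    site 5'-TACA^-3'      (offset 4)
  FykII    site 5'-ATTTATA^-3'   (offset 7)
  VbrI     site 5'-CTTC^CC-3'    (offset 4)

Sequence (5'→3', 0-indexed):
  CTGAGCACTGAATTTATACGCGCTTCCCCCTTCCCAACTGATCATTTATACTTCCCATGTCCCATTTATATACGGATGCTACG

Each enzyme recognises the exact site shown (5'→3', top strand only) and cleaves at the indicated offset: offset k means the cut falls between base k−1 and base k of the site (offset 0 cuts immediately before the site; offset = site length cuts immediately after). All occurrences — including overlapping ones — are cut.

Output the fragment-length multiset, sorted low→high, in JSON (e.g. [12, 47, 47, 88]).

Per-enzyme occurrences:
  WciIX (GGATGCT, off=2): starts [73] → cuts [75]
  CdoV (ACTGA, off=5): starts [6, 36] → cuts [11, 41]
  TgoIX (TACA, off=4): no sites
  FykII (ATTTATA, off=7): starts [11, 43, 63] → cuts [18, 50, 70]
  VbrI (CTTCCC, off=4): starts [22, 29, 50] → cuts [26, 33, 54]

All cut coordinates (distinct, sorted): [11, 18, 26, 33, 41, 50, 54, 70, 75]

Fragment lengths:
  11→18: 7 bp
  18→26: 8 bp
  26→33: 7 bp
  33→41: 8 bp
  41→50: 9 bp
  50→54: 4 bp
  54→70: 16 bp
  70→75: 5 bp
  75→11 (wrap): 83-75+11 = 19 bp

[4,5,7,7,8,8,9,16,19]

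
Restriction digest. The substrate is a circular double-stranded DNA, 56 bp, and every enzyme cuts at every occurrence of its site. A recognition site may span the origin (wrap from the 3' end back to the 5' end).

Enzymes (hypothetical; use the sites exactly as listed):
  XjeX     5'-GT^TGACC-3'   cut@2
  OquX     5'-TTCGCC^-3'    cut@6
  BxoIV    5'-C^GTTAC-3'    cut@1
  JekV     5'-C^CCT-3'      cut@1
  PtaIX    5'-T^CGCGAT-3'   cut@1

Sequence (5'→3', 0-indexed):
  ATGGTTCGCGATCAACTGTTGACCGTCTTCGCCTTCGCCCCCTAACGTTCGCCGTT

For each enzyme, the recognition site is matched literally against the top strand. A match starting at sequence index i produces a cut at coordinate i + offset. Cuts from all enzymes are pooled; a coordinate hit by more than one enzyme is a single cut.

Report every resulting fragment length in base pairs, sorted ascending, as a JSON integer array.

[1,6,9,13,13,14]

Site scan:
  XjeX (GTTGACC, off=2): starts [17] → cuts [19]
  OquX (TTCGCC, off=6): starts [27, 33, 47] → cuts [33, 39, 53]
  BxoIV (CGTTAC, off=1): no sites
  JekV (CCCT, off=1): starts [39] → cuts [40]
  PtaIX (TCGCGAT, off=1): starts [5] → cuts [6]

Pooled cuts: [6, 19, 33, 39, 40, 53]

Fragment lengths:
  6→19: 13 bp
  19→33: 14 bp
  33→39: 6 bp
  39→40: 1 bp
  40→53: 13 bp
  53→6 (wrap): 56-53+6 = 9 bp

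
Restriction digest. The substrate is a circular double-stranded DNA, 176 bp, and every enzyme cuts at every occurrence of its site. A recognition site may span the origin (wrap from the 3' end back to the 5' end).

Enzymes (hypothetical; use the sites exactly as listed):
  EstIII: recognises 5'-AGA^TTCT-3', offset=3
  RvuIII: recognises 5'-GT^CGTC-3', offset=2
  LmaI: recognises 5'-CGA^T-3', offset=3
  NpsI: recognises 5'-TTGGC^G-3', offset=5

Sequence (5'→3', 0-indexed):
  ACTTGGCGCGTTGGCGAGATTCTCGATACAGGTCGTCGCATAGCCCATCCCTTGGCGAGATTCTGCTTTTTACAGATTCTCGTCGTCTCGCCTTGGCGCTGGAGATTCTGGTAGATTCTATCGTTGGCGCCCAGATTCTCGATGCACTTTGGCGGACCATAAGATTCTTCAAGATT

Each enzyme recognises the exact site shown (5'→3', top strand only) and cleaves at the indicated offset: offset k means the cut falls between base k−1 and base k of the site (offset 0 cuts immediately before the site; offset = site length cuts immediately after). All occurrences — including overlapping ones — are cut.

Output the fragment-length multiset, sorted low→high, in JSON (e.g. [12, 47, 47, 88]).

[4,4,7,7,7,7,7,8,8,10,11,11,13,14,16,19,23]

Per-enzyme occurrences:
  EstIII (AGATTCT, off=3): starts [16, 57, 73, 102, 112, 132, 161] → cuts [19, 60, 76, 105, 115, 135, 164]
  RvuIII (GTCGTC, off=2): starts [31, 81] → cuts [33, 83]
  LmaI (CGAT, off=3): starts [23, 139] → cuts [26, 142]
  NpsI (TTGGCG, off=5): starts [2, 10, 51, 92, 123, 148] → cuts [7, 15, 56, 97, 128, 153]

Pooled cuts: [7, 15, 19, 26, 33, 56, 60, 76, 83, 97, 105, 115, 128, 135, 142, 153, 164]

Fragment lengths:
  7→15: 8 bp
  15→19: 4 bp
  19→26: 7 bp
  26→33: 7 bp
  33→56: 23 bp
  56→60: 4 bp
  60→76: 16 bp
  76→83: 7 bp
  83→97: 14 bp
  97→105: 8 bp
  105→115: 10 bp
  115→128: 13 bp
  128→135: 7 bp
  135→142: 7 bp
  142→153: 11 bp
  153→164: 11 bp
  164→7 (wrap): 176-164+7 = 19 bp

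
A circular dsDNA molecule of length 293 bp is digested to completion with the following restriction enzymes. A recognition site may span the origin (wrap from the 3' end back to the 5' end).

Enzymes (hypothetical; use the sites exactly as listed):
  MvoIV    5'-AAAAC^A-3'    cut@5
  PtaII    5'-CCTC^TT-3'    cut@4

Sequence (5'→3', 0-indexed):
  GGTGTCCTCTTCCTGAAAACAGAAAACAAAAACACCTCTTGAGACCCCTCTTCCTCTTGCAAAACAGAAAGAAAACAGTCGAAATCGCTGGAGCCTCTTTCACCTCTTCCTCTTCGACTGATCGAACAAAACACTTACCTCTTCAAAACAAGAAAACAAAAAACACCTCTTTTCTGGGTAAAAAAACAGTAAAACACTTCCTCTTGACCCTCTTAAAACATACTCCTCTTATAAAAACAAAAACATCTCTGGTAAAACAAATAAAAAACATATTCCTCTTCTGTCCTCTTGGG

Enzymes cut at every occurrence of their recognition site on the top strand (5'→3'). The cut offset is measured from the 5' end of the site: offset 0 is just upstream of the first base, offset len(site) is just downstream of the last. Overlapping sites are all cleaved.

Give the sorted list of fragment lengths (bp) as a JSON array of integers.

[5,5,6,6,6,6,7,7,7,8,8,8,8,9,9,9,9,9,9,10,10,11,11,11,12,14,14,18,20,21]

Per-enzyme occurrences:
  MvoIV AAAACA/5: at [15, 22, 28, 60, 71, 127, 144, 152, 159, 182, 190, 214, 233, 239, 253, 264] ⇒ [20, 27, 33, 65, 76, 132, 149, 157, 164, 187, 195, 219, 238, 244, 258, 269]
  PtaII CCTCTT/4: at [5, 34, 46, 52, 93, 102, 108, 137, 165, 199, 208, 224, 274, 284] ⇒ [9, 38, 50, 56, 97, 106, 112, 141, 169, 203, 212, 228, 278, 288]

Pooled cuts: [9, 20, 27, 33, 38, 50, 56, 65, 76, 97, 106, 112, 132, 141, 149, 157, 164, 169, 187, 195, 203, 212, 219, 228, 238, 244, 258, 269, 278, 288]

Fragments:
  9→20: 11 bp
  20→27: 7 bp
  27→33: 6 bp
  33→38: 5 bp
  38→50: 12 bp
  50→56: 6 bp
  56→65: 9 bp
  65→76: 11 bp
  76→97: 21 bp
  97→106: 9 bp
  106→112: 6 bp
  112→132: 20 bp
  132→141: 9 bp
  141→149: 8 bp
  149→157: 8 bp
  157→164: 7 bp
  164→169: 5 bp
  169→187: 18 bp
  187→195: 8 bp
  195→203: 8 bp
  203→212: 9 bp
  212→219: 7 bp
  219→228: 9 bp
  228→238: 10 bp
  238→244: 6 bp
  244→258: 14 bp
  258→269: 11 bp
  269→278: 9 bp
  278→288: 10 bp
  288→9 (wrap): 293-288+9 = 14 bp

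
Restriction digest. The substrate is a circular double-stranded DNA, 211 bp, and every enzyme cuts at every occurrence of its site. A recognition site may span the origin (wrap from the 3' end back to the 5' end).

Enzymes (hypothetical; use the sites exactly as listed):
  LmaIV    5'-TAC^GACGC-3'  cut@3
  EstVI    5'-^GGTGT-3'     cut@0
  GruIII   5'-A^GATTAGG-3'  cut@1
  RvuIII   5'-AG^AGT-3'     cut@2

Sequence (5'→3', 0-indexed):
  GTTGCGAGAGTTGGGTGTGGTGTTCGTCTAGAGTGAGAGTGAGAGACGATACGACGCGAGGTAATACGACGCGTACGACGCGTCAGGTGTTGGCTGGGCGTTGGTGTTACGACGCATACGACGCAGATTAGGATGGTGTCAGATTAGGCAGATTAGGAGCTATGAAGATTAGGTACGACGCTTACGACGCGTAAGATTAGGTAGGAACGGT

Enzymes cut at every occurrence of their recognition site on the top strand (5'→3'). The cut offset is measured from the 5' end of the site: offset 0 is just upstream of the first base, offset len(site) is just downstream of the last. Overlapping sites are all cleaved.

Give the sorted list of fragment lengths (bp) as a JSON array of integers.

Scan for sites:
  LmaIV (TACGACGC, off=3): starts [49, 64, 73, 107, 116, 173, 182] → cuts [52, 67, 76, 110, 119, 176, 185]
  EstVI (GGTGT, off=0): starts [13, 18, 85, 102, 134, 208] → cuts [13, 18, 85, 102, 134, 208]
  GruIII (AGATTAGG, off=1): starts [124, 140, 149, 165, 193] → cuts [125, 141, 150, 166, 194]
  RvuIII (AGAGT, off=2): starts [6, 29, 35] → cuts [8, 31, 37]

Pooled cuts: [8, 13, 18, 31, 37, 52, 67, 76, 85, 102, 110, 119, 125, 134, 141, 150, 166, 176, 185, 194, 208]

Fragments:
  8→13: 5 bp
  13→18: 5 bp
  18→31: 13 bp
  31→37: 6 bp
  37→52: 15 bp
  52→67: 15 bp
  67→76: 9 bp
  76→85: 9 bp
  85→102: 17 bp
  102→110: 8 bp
  110→119: 9 bp
  119→125: 6 bp
  125→134: 9 bp
  134→141: 7 bp
  141→150: 9 bp
  150→166: 16 bp
  166→176: 10 bp
  176→185: 9 bp
  185→194: 9 bp
  194→208: 14 bp
  208→8 (wrap): 211-208+8 = 11 bp

[5,5,6,6,7,8,9,9,9,9,9,9,9,10,11,13,14,15,15,16,17]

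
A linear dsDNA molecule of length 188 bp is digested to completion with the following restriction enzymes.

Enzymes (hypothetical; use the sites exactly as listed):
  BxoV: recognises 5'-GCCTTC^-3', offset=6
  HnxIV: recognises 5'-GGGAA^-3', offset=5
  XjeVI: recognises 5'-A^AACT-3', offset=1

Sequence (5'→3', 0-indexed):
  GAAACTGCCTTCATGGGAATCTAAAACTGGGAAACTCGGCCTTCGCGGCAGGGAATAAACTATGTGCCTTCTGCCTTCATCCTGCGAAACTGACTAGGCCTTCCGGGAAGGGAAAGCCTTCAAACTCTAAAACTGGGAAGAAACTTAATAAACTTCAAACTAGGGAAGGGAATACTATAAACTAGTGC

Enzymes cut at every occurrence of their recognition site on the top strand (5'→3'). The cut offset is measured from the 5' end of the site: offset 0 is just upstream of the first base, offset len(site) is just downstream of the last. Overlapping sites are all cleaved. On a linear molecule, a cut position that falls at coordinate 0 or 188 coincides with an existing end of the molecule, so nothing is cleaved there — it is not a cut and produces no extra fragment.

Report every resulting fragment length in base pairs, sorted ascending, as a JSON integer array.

Scan for sites:
  BxoV GCCTTC/6: at [6, 38, 65, 72, 97, 115] ⇒ [12, 44, 71, 78, 103, 121]
  HnxIV GGGAA/5: at [14, 28, 50, 104, 109, 134, 162, 167] ⇒ [19, 33, 55, 109, 114, 139, 167, 172]
  XjeVI AAACT/1: at [1, 23, 31, 56, 86, 121, 129, 140, 149, 156, 178] ⇒ [2, 24, 32, 57, 87, 122, 130, 141, 150, 157, 179]

Pooled cuts: [2, 12, 19, 24, 32, 33, 44, 55, 57, 71, 78, 87, 103, 109, 114, 121, 122, 130, 139, 141, 150, 157, 167, 172, 179]

Fragments:
  [0,2): 2 bp
  [2,12): 10 bp
  [12,19): 7 bp
  [19,24): 5 bp
  [24,32): 8 bp
  [32,33): 1 bp
  [33,44): 11 bp
  [44,55): 11 bp
  [55,57): 2 bp
  [57,71): 14 bp
  [71,78): 7 bp
  [78,87): 9 bp
  [87,103): 16 bp
  [103,109): 6 bp
  [109,114): 5 bp
  [114,121): 7 bp
  [121,122): 1 bp
  [122,130): 8 bp
  [130,139): 9 bp
  [139,141): 2 bp
  [141,150): 9 bp
  [150,157): 7 bp
  [157,167): 10 bp
  [167,172): 5 bp
  [172,179): 7 bp
  [179,188): 9 bp

[1,1,2,2,2,5,5,5,6,7,7,7,7,7,8,8,9,9,9,9,10,10,11,11,14,16]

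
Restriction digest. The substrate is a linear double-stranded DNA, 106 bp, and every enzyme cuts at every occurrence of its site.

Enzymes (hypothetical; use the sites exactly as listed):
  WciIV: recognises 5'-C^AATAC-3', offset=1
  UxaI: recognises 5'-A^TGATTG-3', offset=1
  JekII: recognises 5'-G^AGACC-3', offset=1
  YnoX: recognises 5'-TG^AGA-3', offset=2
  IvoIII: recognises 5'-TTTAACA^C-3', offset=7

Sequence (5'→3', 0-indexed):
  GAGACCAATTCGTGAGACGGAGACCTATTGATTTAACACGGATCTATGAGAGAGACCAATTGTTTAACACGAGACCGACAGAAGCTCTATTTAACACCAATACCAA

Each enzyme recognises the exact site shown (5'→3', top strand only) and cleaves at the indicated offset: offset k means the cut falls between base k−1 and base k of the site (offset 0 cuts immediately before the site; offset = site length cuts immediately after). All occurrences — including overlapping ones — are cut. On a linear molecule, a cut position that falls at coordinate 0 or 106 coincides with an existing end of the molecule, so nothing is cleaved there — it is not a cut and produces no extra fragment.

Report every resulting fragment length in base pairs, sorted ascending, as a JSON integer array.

Site scan:
  WciIV CAATAC/1: at [97] ⇒ [98]
  UxaI (ATGATTG, off=1): no sites
  JekII GAGACC/1: at [0, 19, 51, 70] ⇒ [1, 20, 52, 71]
  YnoX TGAGA/2: at [12, 46] ⇒ [14, 48]
  IvoIII TTTAACAC/7: at [31, 62, 89] ⇒ [38, 69, 96]

All cut coordinates (distinct, sorted): [1, 14, 20, 38, 48, 52, 69, 71, 96, 98]

Fragments:
  [0,1): 1 bp
  [1,14): 13 bp
  [14,20): 6 bp
  [20,38): 18 bp
  [38,48): 10 bp
  [48,52): 4 bp
  [52,69): 17 bp
  [69,71): 2 bp
  [71,96): 25 bp
  [96,98): 2 bp
  [98,106): 8 bp

[1,2,2,4,6,8,10,13,17,18,25]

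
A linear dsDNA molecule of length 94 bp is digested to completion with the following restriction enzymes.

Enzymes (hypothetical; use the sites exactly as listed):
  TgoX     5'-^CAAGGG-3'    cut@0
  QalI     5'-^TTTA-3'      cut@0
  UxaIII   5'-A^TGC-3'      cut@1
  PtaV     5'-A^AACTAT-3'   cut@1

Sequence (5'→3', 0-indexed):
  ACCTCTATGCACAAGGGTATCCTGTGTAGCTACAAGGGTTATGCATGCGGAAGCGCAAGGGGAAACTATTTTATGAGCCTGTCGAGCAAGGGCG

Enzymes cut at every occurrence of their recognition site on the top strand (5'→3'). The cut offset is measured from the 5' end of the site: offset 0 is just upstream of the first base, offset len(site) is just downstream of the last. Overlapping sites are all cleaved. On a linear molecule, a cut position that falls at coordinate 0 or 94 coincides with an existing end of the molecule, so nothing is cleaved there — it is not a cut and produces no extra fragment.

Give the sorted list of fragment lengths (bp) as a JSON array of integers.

[4,4,6,7,8,8,9,10,17,21]

Scan for sites:
  TgoX (CAAGGG, off=0): starts [11, 32, 55, 86] → cuts [11, 32, 55, 86]
  QalI (TTTA, off=0): starts [69] → cuts [69]
  UxaIII (ATGC, off=1): starts [6, 40, 44] → cuts [7, 41, 45]
  PtaV (AAACTAT, off=1): starts [62] → cuts [63]

Pooled cuts: [7, 11, 32, 41, 45, 55, 63, 69, 86]

Fragment lengths:
  [0,7): 7 bp
  [7,11): 4 bp
  [11,32): 21 bp
  [32,41): 9 bp
  [41,45): 4 bp
  [45,55): 10 bp
  [55,63): 8 bp
  [63,69): 6 bp
  [69,86): 17 bp
  [86,94): 8 bp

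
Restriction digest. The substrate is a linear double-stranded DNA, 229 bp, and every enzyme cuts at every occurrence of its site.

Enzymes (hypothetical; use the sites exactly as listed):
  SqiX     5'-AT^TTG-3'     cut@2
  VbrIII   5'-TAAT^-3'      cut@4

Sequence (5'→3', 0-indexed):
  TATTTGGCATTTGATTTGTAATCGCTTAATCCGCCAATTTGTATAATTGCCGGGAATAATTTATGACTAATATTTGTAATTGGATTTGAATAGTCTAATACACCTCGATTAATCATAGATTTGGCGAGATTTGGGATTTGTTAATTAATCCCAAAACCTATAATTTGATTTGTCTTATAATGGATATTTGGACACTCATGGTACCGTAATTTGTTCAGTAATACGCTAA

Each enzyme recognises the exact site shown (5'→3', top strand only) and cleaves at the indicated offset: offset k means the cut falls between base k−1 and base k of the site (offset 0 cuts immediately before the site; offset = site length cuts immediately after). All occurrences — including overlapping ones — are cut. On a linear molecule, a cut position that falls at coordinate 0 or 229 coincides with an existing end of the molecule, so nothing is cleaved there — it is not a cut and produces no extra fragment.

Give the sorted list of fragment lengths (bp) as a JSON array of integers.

Site scan:
  SqiX (ATTTG, off=2): starts [1, 8, 13, 36, 71, 83, 118, 128, 135, 162, 167, 185, 208] → cuts [3, 10, 15, 38, 73, 85, 120, 130, 137, 164, 169, 187, 210]
  VbrIII (TAAT, off=4): starts [18, 26, 43, 56, 67, 76, 95, 109, 141, 145, 160, 177, 206, 218] → cuts [22, 30, 47, 60, 71, 80, 99, 113, 145, 149, 164, 181, 210, 222]

All cut coordinates (distinct, sorted): [3, 10, 15, 22, 30, 38, 47, 60, 71, 73, 80, 85, 99, 113, 120, 130, 137, 145, 149, 164, 169, 181, 187, 210, 222]

Fragments:
  [0,3): 3 bp
  [3,10): 7 bp
  [10,15): 5 bp
  [15,22): 7 bp
  [22,30): 8 bp
  [30,38): 8 bp
  [38,47): 9 bp
  [47,60): 13 bp
  [60,71): 11 bp
  [71,73): 2 bp
  [73,80): 7 bp
  [80,85): 5 bp
  [85,99): 14 bp
  [99,113): 14 bp
  [113,120): 7 bp
  [120,130): 10 bp
  [130,137): 7 bp
  [137,145): 8 bp
  [145,149): 4 bp
  [149,164): 15 bp
  [164,169): 5 bp
  [169,181): 12 bp
  [181,187): 6 bp
  [187,210): 23 bp
  [210,222): 12 bp
  [222,229): 7 bp

[2,3,4,5,5,5,6,7,7,7,7,7,7,8,8,8,9,10,11,12,12,13,14,14,15,23]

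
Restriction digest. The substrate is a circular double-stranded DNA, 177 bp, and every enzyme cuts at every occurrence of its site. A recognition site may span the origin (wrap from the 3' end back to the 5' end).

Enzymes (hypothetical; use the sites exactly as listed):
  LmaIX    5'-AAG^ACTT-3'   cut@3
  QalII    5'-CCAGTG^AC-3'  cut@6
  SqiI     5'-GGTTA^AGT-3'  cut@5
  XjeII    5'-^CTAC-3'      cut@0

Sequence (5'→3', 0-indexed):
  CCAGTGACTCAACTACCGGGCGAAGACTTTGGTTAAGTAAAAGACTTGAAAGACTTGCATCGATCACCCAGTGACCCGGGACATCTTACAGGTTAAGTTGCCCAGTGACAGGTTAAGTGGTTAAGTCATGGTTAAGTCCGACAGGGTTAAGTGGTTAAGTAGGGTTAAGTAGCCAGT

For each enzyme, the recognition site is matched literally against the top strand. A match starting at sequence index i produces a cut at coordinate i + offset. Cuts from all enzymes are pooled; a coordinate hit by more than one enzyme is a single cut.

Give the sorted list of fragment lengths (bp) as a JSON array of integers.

[6,8,8,8,8,9,10,10,11,12,13,15,16,21,22]

Scan for sites:
  LmaIX (AAGACTT, off=3): starts [22, 40, 49] → cuts [25, 43, 52]
  QalII (CCAGTGAC, off=6): starts [0, 67, 101] → cuts [6, 73, 107]
  SqiI (GGTTAAGT, off=5): starts [30, 90, 110, 118, 129, 144, 152, 162] → cuts [35, 95, 115, 123, 134, 149, 157, 167]
  XjeII (CTAC, off=0): starts [12] → cuts [12]

All cut coordinates (distinct, sorted): [6, 12, 25, 35, 43, 52, 73, 95, 107, 115, 123, 134, 149, 157, 167]

Fragments:
  6→12: 6 bp
  12→25: 13 bp
  25→35: 10 bp
  35→43: 8 bp
  43→52: 9 bp
  52→73: 21 bp
  73→95: 22 bp
  95→107: 12 bp
  107→115: 8 bp
  115→123: 8 bp
  123→134: 11 bp
  134→149: 15 bp
  149→157: 8 bp
  157→167: 10 bp
  167→6 (wrap): 177-167+6 = 16 bp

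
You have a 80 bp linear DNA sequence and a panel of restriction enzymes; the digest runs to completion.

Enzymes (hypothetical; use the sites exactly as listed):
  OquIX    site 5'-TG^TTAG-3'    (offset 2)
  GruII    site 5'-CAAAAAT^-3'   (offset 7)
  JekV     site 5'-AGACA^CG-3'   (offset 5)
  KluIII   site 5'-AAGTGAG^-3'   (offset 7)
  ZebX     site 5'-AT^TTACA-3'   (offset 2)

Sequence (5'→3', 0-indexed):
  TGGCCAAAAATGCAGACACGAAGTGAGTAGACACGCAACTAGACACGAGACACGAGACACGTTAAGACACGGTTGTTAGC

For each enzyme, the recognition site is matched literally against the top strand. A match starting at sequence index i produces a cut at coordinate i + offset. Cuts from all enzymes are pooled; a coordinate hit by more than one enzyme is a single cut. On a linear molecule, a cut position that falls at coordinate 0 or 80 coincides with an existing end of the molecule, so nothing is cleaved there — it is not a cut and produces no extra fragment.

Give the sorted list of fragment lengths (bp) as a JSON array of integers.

Site scan:
  OquIX TGTTAG/2: at [73] ⇒ [75]
  GruII CAAAAAT/7: at [4] ⇒ [11]
  JekV AGACACG/5: at [13, 28, 40, 47, 54, 64] ⇒ [18, 33, 45, 52, 59, 69]
  KluIII AAGTGAG/7: at [20] ⇒ [27]
  ZebX (ATTTACA, off=2): no sites

All cut coordinates (distinct, sorted): [11, 18, 27, 33, 45, 52, 59, 69, 75]

Fragment lengths:
  [0,11): 11 bp
  [11,18): 7 bp
  [18,27): 9 bp
  [27,33): 6 bp
  [33,45): 12 bp
  [45,52): 7 bp
  [52,59): 7 bp
  [59,69): 10 bp
  [69,75): 6 bp
  [75,80): 5 bp

[5,6,6,7,7,7,9,10,11,12]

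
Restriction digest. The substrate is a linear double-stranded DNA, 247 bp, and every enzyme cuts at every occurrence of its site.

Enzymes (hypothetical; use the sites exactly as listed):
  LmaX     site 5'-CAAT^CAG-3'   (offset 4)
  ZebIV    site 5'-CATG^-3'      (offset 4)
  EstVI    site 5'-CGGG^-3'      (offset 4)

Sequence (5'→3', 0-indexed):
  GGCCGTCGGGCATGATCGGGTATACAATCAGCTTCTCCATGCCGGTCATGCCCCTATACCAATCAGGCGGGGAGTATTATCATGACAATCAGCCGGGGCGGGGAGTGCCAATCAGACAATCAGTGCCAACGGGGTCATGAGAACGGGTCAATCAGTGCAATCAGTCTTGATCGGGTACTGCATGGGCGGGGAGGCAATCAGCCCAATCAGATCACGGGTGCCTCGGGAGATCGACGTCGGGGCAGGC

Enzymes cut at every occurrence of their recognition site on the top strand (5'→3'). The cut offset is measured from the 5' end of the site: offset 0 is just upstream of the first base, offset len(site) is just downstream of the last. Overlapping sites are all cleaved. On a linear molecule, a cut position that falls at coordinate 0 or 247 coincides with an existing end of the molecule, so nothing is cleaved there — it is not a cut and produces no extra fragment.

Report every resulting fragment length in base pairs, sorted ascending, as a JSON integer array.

[4,5,5,5,6,6,6,6,8,8,8,8,8,8,9,9,9,9,9,10,10,11,13,13,13,13,14,14]

Site scan:
  LmaX (CAATCAG, off=4): starts [24, 59, 85, 108, 116, 148, 157, 194, 203] → cuts [28, 63, 89, 112, 120, 152, 161, 198, 207]
  ZebIV (CATG, off=4): starts [10, 37, 46, 80, 135, 180] → cuts [14, 41, 50, 84, 139, 184]
  EstVI (CGGG, off=4): starts [6, 16, 67, 93, 98, 129, 143, 171, 186, 214, 223, 237] → cuts [10, 20, 71, 97, 102, 133, 147, 175, 190, 218, 227, 241]

All cut coordinates (distinct, sorted): [10, 14, 20, 28, 41, 50, 63, 71, 84, 89, 97, 102, 112, 120, 133, 139, 147, 152, 161, 175, 184, 190, 198, 207, 218, 227, 241]

Fragments:
  [0,10): 10 bp
  [10,14): 4 bp
  [14,20): 6 bp
  [20,28): 8 bp
  [28,41): 13 bp
  [41,50): 9 bp
  [50,63): 13 bp
  [63,71): 8 bp
  [71,84): 13 bp
  [84,89): 5 bp
  [89,97): 8 bp
  [97,102): 5 bp
  [102,112): 10 bp
  [112,120): 8 bp
  [120,133): 13 bp
  [133,139): 6 bp
  [139,147): 8 bp
  [147,152): 5 bp
  [152,161): 9 bp
  [161,175): 14 bp
  [175,184): 9 bp
  [184,190): 6 bp
  [190,198): 8 bp
  [198,207): 9 bp
  [207,218): 11 bp
  [218,227): 9 bp
  [227,241): 14 bp
  [241,247): 6 bp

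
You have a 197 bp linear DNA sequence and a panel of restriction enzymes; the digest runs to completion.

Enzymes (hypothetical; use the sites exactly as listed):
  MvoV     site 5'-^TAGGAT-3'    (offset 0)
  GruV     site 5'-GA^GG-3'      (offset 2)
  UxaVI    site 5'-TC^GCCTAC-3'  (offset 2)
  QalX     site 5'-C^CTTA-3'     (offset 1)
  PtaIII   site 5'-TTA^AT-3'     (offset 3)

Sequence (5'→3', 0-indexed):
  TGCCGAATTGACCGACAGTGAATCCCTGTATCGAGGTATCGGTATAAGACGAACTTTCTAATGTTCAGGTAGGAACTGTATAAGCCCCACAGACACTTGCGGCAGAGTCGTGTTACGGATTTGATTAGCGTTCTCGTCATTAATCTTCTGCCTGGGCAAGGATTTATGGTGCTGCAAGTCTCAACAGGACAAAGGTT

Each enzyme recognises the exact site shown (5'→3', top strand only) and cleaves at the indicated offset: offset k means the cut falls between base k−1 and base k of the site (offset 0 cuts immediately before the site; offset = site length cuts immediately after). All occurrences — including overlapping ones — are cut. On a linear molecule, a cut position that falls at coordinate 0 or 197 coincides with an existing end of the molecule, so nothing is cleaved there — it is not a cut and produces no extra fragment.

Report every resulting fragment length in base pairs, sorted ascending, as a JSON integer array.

[34,55,108]

Site scan:
  MvoV (TAGGAT, off=0): no sites
  GruV (GAGG, off=2): starts [32] → cuts [34]
  UxaVI (TCGCCTAC, off=2): no sites
  QalX (CCTTA, off=1): no sites
  PtaIII (TTAAT, off=3): starts [139] → cuts [142]

Pooled cuts: [34, 142]

Fragment lengths:
  [0,34): 34 bp
  [34,142): 108 bp
  [142,197): 55 bp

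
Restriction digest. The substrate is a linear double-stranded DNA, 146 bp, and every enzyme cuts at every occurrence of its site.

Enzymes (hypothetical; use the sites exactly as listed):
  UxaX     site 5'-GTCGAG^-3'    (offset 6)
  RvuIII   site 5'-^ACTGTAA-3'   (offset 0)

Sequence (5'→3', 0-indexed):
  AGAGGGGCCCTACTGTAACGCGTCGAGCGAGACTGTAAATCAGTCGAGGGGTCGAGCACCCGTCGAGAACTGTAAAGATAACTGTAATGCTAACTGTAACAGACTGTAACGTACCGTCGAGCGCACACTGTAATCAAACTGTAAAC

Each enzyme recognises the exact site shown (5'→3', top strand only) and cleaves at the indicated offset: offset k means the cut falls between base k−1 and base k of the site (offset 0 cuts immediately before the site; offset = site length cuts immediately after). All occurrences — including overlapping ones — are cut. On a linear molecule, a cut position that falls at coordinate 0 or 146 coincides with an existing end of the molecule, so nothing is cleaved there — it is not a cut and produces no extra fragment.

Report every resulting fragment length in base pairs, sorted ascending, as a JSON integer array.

Per-enzyme occurrences:
  UxaX (GTCGAG, off=6): starts [21, 42, 50, 61, 115] → cuts [27, 48, 56, 67, 121]
  RvuIII (ACTGTAA, off=0): starts [11, 31, 68, 80, 92, 102, 126, 137] → cuts [11, 31, 68, 80, 92, 102, 126, 137]

Pooled cuts: [11, 27, 31, 48, 56, 67, 68, 80, 92, 102, 121, 126, 137]

Fragments:
  [0,11): 11 bp
  [11,27): 16 bp
  [27,31): 4 bp
  [31,48): 17 bp
  [48,56): 8 bp
  [56,67): 11 bp
  [67,68): 1 bp
  [68,80): 12 bp
  [80,92): 12 bp
  [92,102): 10 bp
  [102,121): 19 bp
  [121,126): 5 bp
  [126,137): 11 bp
  [137,146): 9 bp

[1,4,5,8,9,10,11,11,11,12,12,16,17,19]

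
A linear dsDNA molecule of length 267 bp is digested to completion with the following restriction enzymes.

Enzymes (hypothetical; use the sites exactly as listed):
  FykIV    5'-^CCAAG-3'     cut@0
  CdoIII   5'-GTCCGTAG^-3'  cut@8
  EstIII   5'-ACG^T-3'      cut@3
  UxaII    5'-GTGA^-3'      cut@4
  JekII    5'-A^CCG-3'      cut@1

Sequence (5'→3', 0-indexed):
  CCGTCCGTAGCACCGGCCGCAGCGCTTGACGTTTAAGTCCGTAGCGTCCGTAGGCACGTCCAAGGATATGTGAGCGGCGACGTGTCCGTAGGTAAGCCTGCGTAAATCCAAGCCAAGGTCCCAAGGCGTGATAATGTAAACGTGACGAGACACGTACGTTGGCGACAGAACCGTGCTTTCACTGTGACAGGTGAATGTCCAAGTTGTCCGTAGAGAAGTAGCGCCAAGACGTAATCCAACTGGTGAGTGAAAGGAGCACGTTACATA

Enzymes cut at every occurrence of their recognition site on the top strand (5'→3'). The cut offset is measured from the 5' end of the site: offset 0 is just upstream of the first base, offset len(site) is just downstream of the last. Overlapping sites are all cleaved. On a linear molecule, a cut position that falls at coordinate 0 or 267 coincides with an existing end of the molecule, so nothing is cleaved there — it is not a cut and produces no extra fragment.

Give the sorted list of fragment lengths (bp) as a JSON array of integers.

Site scan:
  FykIV (CCAAG, off=0): starts [59, 107, 112, 120, 198, 223] → cuts [59, 107, 112, 120, 198, 223]
  CdoIII (GTCCGTAG, off=8): starts [2, 36, 45, 83, 205] → cuts [10, 44, 53, 91, 213]
  EstIII (ACGT, off=3): starts [28, 55, 79, 139, 151, 155, 228, 257] → cuts [31, 58, 82, 142, 154, 158, 231, 260]
  UxaII (GTGA, off=4): starts [69, 127, 141, 183, 190, 242, 246] → cuts [73, 131, 145, 187, 194, 246, 250]
  JekII (ACCG, off=1): starts [11, 169] → cuts [12, 170]

Pooled cuts: [10, 12, 31, 44, 53, 58, 59, 73, 82, 91, 107, 112, 120, 131, 142, 145, 154, 158, 170, 187, 194, 198, 213, 223, 231, 246, 250, 260]

Fragment lengths:
  [0,10): 10 bp
  [10,12): 2 bp
  [12,31): 19 bp
  [31,44): 13 bp
  [44,53): 9 bp
  [53,58): 5 bp
  [58,59): 1 bp
  [59,73): 14 bp
  [73,82): 9 bp
  [82,91): 9 bp
  [91,107): 16 bp
  [107,112): 5 bp
  [112,120): 8 bp
  [120,131): 11 bp
  [131,142): 11 bp
  [142,145): 3 bp
  [145,154): 9 bp
  [154,158): 4 bp
  [158,170): 12 bp
  [170,187): 17 bp
  [187,194): 7 bp
  [194,198): 4 bp
  [198,213): 15 bp
  [213,223): 10 bp
  [223,231): 8 bp
  [231,246): 15 bp
  [246,250): 4 bp
  [250,260): 10 bp
  [260,267): 7 bp

[1,2,3,4,4,4,5,5,7,7,8,8,9,9,9,9,10,10,10,11,11,12,13,14,15,15,16,17,19]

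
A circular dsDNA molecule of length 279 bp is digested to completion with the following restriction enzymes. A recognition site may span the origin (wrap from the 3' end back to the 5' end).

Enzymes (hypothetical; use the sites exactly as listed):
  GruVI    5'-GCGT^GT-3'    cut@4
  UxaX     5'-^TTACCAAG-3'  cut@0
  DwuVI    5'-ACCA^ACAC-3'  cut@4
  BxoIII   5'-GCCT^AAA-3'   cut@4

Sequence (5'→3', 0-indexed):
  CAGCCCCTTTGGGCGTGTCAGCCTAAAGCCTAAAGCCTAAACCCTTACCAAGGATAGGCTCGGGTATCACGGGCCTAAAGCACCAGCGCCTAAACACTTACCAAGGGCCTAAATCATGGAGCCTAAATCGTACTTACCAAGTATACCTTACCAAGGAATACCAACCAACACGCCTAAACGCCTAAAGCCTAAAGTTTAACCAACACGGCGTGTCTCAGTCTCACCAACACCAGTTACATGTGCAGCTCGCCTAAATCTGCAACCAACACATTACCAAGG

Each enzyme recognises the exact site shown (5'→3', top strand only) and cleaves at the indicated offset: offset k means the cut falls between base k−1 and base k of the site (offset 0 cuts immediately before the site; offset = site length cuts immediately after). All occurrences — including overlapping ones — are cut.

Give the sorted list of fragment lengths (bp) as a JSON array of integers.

Scan for sites:
  GruVI GCGTGT/4: at [12, 207] ⇒ [16, 211]
  UxaX TTACCAAG/0: at [44, 97, 133, 147, 270] ⇒ [44, 97, 133, 147, 270]
  DwuVI ACCAACAC/4: at [163, 198, 222, 261] ⇒ [167, 202, 226, 265]
  BxoIII GCCTAAA/4: at [20, 27, 34, 72, 87, 106, 120, 171, 179, 186, 248] ⇒ [24, 31, 38, 76, 91, 110, 124, 175, 183, 190, 252]

Pooled cuts: [16, 24, 31, 38, 44, 76, 91, 97, 110, 124, 133, 147, 167, 175, 183, 190, 202, 211, 226, 252, 265, 270]

Fragments:
  16→24: 8 bp
  24→31: 7 bp
  31→38: 7 bp
  38→44: 6 bp
  44→76: 32 bp
  76→91: 15 bp
  91→97: 6 bp
  97→110: 13 bp
  110→124: 14 bp
  124→133: 9 bp
  133→147: 14 bp
  147→167: 20 bp
  167→175: 8 bp
  175→183: 8 bp
  183→190: 7 bp
  190→202: 12 bp
  202→211: 9 bp
  211→226: 15 bp
  226→252: 26 bp
  252→265: 13 bp
  265→270: 5 bp
  270→16 (wrap): 279-270+16 = 25 bp

[5,6,6,7,7,7,8,8,8,9,9,12,13,13,14,14,15,15,20,25,26,32]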